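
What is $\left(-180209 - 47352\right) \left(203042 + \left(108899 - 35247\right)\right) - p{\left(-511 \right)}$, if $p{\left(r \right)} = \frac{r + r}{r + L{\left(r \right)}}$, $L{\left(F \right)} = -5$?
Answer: $- \frac{16244908940683}{258} \approx -6.2965 \cdot 10^{10}$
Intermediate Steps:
$p{\left(r \right)} = \frac{2 r}{-5 + r}$ ($p{\left(r \right)} = \frac{r + r}{r - 5} = \frac{2 r}{-5 + r}$)
$\left(-180209 - 47352\right) \left(203042 + \left(108899 - 35247\right)\right) - p{\left(-511 \right)} = \left(-180209 - 47352\right) \left(203042 + \left(108899 - 35247\right)\right) - 2 \left(-511\right) \frac{1}{-5 - 511} = - 227561 \left(203042 + \left(108899 - 35247\right)\right) - 2 \left(-511\right) \frac{1}{-516} = - 227561 \left(203042 + 73652\right) - 2 \left(-511\right) \left(- \frac{1}{516}\right) = \left(-227561\right) 276694 - \frac{511}{258} = -62964763334 - \frac{511}{258} = - \frac{16244908940683}{258}$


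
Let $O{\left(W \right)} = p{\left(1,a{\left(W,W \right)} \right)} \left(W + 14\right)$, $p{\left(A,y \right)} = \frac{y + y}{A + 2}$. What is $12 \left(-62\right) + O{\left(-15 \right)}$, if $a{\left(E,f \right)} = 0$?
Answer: $-744$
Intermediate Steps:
$p{\left(A,y \right)} = \frac{2 y}{2 + A}$
$O{\left(W \right)} = 0$ ($O{\left(W \right)} = 2 \cdot 0 \frac{1}{2 + 1} \left(W + 14\right) = 2 \cdot 0 \cdot \frac{1}{3} \left(14 + W\right) = 0 \left(14 + W\right) = 0$)
$12 \left(-62\right) + O{\left(-15 \right)} = 12 \left(-62\right) + 0 = -744 + 0 = -744$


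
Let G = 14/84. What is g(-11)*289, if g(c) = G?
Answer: 289/6 ≈ 48.167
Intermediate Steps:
G = ⅙ (G = 14*(1/84) = ⅙ ≈ 0.16667)
g(c) = ⅙
g(-11)*289 = (⅙)*289 = 289/6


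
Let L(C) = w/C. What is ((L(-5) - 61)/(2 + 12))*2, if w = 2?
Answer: -307/35 ≈ -8.7714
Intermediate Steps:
L(C) = 2/C
((L(-5) - 61)/(2 + 12))*2 = ((2/(-5) - 61)/(2 + 12))*2 = ((2*(-1/5) - 61)/14)*2 = ((-2/5 - 61)*(1/14))*2 = -307/5*1/14*2 = -307/70*2 = -307/35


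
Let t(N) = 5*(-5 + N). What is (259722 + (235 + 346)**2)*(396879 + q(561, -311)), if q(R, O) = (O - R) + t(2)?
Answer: 236519289736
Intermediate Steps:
t(N) = -25 + 5*N
q(R, O) = -15 + O - R (q(R, O) = (O - R) + (-25 + 5*2) = (O - R) + (-25 + 10) = (O - R) - 15 = -15 + O - R)
(259722 + (235 + 346)**2)*(396879 + q(561, -311)) = (259722 + (235 + 346)**2)*(396879 + (-15 - 311 - 1*561)) = (259722 + 581**2)*(396879 + (-15 - 311 - 561)) = (259722 + 337561)*(396879 - 887) = 597283*395992 = 236519289736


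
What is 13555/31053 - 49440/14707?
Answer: -121446085/41517861 ≈ -2.9252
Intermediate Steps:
13555/31053 - 49440/14707 = -121446085/41517861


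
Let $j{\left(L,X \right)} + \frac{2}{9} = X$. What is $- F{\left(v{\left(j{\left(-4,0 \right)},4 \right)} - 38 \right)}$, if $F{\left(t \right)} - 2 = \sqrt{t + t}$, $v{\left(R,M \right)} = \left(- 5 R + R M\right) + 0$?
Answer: $-2 - \frac{2 i \sqrt{170}}{3} \approx -2.0 - 8.6923 i$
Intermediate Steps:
$j{\left(L,X \right)} = - \frac{2}{9} + X$
$v{\left(R,M \right)} = - 5 R + M R$ ($v{\left(R,M \right)} = \left(- 5 R + M R\right) + 0 = - 5 R + M R$)
$F{\left(t \right)} = 2 + \sqrt{2} \sqrt{t}$ ($F{\left(t \right)} = 2 + \sqrt{t + t} = 2 + \sqrt{2 t} = 2 + \sqrt{2} \sqrt{t}$)
$- F{\left(v{\left(j{\left(-4,0 \right)},4 \right)} - 38 \right)} = - (2 + \sqrt{2} \sqrt{\left(- \frac{2}{9} + 0\right) \left(-5 + 4\right) - 38}) = - (2 + \sqrt{2} \sqrt{\left(- \frac{2}{9}\right) \left(-1\right) - 38}) = - (2 + \sqrt{2} \sqrt{\frac{2}{9} - 38}) = - (2 + \sqrt{2} \sqrt{- \frac{340}{9}}) = - (2 + \sqrt{2} \frac{2 i \sqrt{85}}{3}) = - (2 + \frac{2 i \sqrt{170}}{3}) = -2 - \frac{2 i \sqrt{170}}{3}$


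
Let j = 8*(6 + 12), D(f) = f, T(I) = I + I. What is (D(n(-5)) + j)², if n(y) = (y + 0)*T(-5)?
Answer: 37636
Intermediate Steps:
T(I) = 2*I
n(y) = -10*y (n(y) = (y + 0)*(2*(-5)) = y*(-10) = -10*y)
j = 144 (j = 8*18 = 144)
(D(n(-5)) + j)² = (-10*(-5) + 144)² = (50 + 144)² = 194² = 37636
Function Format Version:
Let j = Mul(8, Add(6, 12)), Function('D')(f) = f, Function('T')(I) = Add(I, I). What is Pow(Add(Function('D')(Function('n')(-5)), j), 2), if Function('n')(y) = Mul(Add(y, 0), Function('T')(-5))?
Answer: 37636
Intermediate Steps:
Function('T')(I) = Mul(2, I)
Function('n')(y) = Mul(-10, y) (Function('n')(y) = Mul(Add(y, 0), Mul(2, -5)) = Mul(y, -10) = Mul(-10, y))
j = 144 (j = Mul(8, 18) = 144)
Pow(Add(Function('D')(Function('n')(-5)), j), 2) = Pow(Add(Mul(-10, -5), 144), 2) = Pow(Add(50, 144), 2) = Pow(194, 2) = 37636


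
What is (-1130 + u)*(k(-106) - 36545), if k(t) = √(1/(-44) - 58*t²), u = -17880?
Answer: 694720450 - 9505*I*√315417003/11 ≈ 6.9472e+8 - 1.5346e+7*I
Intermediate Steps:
k(t) = √(-1/44 - 58*t²)
(-1130 + u)*(k(-106) - 36545) = (-1130 - 17880)*(√(-11 - 28072*(-106)²)/22 - 36545) = -19010*(√(-11 - 28072*11236)/22 - 36545) = -19010*(√(-11 - 315416992)/22 - 36545) = -19010*(√(-315417003)/22 - 36545) = -19010*((I*√315417003)/22 - 36545) = -19010*(I*√315417003/22 - 36545) = -19010*(-36545 + I*√315417003/22) = 694720450 - 9505*I*√315417003/11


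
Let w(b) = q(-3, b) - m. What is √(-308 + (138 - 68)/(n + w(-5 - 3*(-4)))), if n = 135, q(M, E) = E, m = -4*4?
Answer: I*√1919463/79 ≈ 17.537*I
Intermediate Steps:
m = -16
w(b) = 16 + b (w(b) = b - 1*(-16) = b + 16 = 16 + b)
√(-308 + (138 - 68)/(n + w(-5 - 3*(-4)))) = √(-308 + (138 - 68)/(135 + (16 + (-5 - 3*(-4))))) = √(-308 + 70/(135 + (16 + (-5 + 12)))) = √(-308 + 70/(135 + (16 + 7))) = √(-308 + 70/(135 + 23)) = √(-308 + 70/158) = √(-308 + 70*(1/158)) = √(-308 + 35/79) = √(-24297/79) = I*√1919463/79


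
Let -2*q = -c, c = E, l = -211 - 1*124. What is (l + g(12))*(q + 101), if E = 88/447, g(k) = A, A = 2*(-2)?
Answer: -5106583/149 ≈ -34272.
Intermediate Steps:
l = -335 (l = -211 - 124 = -335)
A = -4
g(k) = -4
E = 88/447 (E = 88*(1/447) = 88/447 ≈ 0.19687)
c = 88/447 ≈ 0.19687
q = 44/447 (q = -(-1)*88/(2*447) = -½*(-88/447) = 44/447 ≈ 0.098434)
(l + g(12))*(q + 101) = (-335 - 4)*(44/447 + 101) = -339*45191/447 = -5106583/149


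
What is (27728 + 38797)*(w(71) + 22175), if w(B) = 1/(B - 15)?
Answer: 82610811525/56 ≈ 1.4752e+9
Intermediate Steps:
w(B) = 1/(-15 + B)
(27728 + 38797)*(w(71) + 22175) = (27728 + 38797)*(1/(-15 + 71) + 22175) = 66525*(1/56 + 22175) = 66525*(1241801/56) = 82610811525/56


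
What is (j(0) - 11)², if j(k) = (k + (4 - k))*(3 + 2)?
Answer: 81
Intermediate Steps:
j(k) = 20 (j(k) = 4*5 = 20)
(j(0) - 11)² = (20 - 11)² = 9² = 81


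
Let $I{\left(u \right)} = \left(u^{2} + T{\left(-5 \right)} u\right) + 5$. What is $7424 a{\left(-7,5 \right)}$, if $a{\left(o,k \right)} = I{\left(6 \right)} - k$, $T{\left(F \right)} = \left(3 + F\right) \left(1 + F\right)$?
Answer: $623616$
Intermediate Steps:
$T{\left(F \right)} = \left(1 + F\right) \left(3 + F\right)$
$I{\left(u \right)} = 5 + u^{2} + 8 u$ ($I{\left(u \right)} = \left(u^{2} + \left(3 + \left(-5\right)^{2} + 4 \left(-5\right)\right) u\right) + 5 = \left(u^{2} + \left(3 + 25 - 20\right) u\right) + 5 = \left(u^{2} + 8 u\right) + 5 = 5 + u^{2} + 8 u$)
$a{\left(o,k \right)} = 89 - k$ ($a{\left(o,k \right)} = \left(5 + 6^{2} + 8 \cdot 6\right) - k = \left(5 + 36 + 48\right) - k = 89 - k$)
$7424 a{\left(-7,5 \right)} = 7424 \left(89 - 5\right) = 7424 \cdot 84 = 623616$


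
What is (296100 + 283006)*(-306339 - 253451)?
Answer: -324177747740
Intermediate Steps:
(296100 + 283006)*(-306339 - 253451) = 579106*(-559790) = -324177747740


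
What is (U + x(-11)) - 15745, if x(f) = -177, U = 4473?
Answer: -11449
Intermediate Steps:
(U + x(-11)) - 15745 = (4473 - 177) - 15745 = 4296 - 15745 = -11449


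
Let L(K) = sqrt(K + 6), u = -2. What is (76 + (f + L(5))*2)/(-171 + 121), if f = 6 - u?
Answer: -46/25 - sqrt(11)/25 ≈ -1.9727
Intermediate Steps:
L(K) = sqrt(6 + K)
f = 8 (f = 6 - 1*(-2) = 6 + 2 = 8)
(76 + (f + L(5))*2)/(-171 + 121) = (76 + (8 + sqrt(6 + 5))*2)/(-171 + 121) = (76 + (8 + sqrt(11))*2)/(-50) = (76 + (16 + 2*sqrt(11)))*(-1/50) = (92 + 2*sqrt(11))*(-1/50) = -46/25 - sqrt(11)/25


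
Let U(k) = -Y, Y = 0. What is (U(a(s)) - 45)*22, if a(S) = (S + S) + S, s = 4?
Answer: -990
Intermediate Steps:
a(S) = 3*S (a(S) = 2*S + S = 3*S)
U(k) = 0 (U(k) = -1*0 = 0)
(U(a(s)) - 45)*22 = (0 - 45)*22 = -45*22 = -990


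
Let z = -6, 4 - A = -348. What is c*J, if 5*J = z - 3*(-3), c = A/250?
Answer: 528/625 ≈ 0.84480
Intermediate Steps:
A = 352 (A = 4 - 1*(-348) = 4 + 348 = 352)
c = 176/125 (c = 352/250 = 352*(1/250) = 176/125 ≈ 1.4080)
J = ⅗ (J = (-6 - 3*(-3))/5 = (-6 + 9)/5 = (⅕)*3 = ⅗ ≈ 0.60000)
c*J = (176/125)*(⅗) = 528/625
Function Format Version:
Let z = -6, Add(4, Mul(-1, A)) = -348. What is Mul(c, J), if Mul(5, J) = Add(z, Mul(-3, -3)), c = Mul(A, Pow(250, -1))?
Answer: Rational(528, 625) ≈ 0.84480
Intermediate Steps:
A = 352 (A = Add(4, Mul(-1, -348)) = Add(4, 348) = 352)
c = Rational(176, 125) (c = Mul(352, Pow(250, -1)) = Mul(352, Rational(1, 250)) = Rational(176, 125) ≈ 1.4080)
J = Rational(3, 5) (J = Mul(Rational(1, 5), Add(-6, Mul(-3, -3))) = Mul(Rational(1, 5), Add(-6, 9)) = Mul(Rational(1, 5), 3) = Rational(3, 5) ≈ 0.60000)
Mul(c, J) = Mul(Rational(176, 125), Rational(3, 5)) = Rational(528, 625)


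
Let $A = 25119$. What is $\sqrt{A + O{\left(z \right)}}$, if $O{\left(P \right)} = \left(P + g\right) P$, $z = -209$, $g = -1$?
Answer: $\sqrt{69009} \approx 262.7$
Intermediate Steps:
$O{\left(P \right)} = P \left(-1 + P\right)$ ($O{\left(P \right)} = \left(P - 1\right) P = \left(-1 + P\right) P = P \left(-1 + P\right)$)
$\sqrt{A + O{\left(z \right)}} = \sqrt{25119 - 209 \left(-1 - 209\right)} = \sqrt{25119 - -43890} = \sqrt{25119 + 43890} = \sqrt{69009}$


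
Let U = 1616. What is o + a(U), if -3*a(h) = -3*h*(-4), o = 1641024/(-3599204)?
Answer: -830960560/128543 ≈ -6464.5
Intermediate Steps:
o = -58608/128543 (o = 1641024*(-1/3599204) = -58608/128543 ≈ -0.45594)
a(h) = -4*h (a(h) = -(-3*h)*(-4)/3 = -4*h)
o + a(U) = -58608/128543 - 4*1616 = -58608/128543 - 6464 = -830960560/128543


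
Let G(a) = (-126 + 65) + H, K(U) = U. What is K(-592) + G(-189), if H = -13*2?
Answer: -679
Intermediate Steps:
H = -26
G(a) = -87 (G(a) = (-126 + 65) - 26 = -61 - 26 = -87)
K(-592) + G(-189) = -592 - 87 = -679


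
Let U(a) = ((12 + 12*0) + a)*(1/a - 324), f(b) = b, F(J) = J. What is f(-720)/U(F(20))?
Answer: 450/6479 ≈ 0.069455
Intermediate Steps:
U(a) = (-324 + 1/a)*(12 + a) (U(a) = ((12 + 0) + a)*(-324 + 1/a) = (12 + a)*(-324 + 1/a) = (-324 + 1/a)*(12 + a))
f(-720)/U(F(20)) = -720/(-3887 - 324*20 + 12/20) = -720/(-3887 - 6480 + 12*(1/20)) = -720/(-3887 - 6480 + 3/5) = -720/(-51832/5) = -720*(-5/51832) = 450/6479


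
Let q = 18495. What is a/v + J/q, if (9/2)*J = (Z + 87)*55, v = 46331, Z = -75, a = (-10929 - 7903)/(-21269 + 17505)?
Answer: 36344132/4521505941 ≈ 0.0080381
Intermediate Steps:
a = 4708/941 (a = -18832/(-3764) = -18832*(-1/3764) = 4708/941 ≈ 5.0032)
J = 440/3 (J = 2*((-75 + 87)*55)/9 = 2*(12*55)/9 = (2/9)*660 = 440/3 ≈ 146.67)
a/v + J/q = (4708/941)/46331 + (440/3)/18495 = (4708/941)*(1/46331) + (440/3)*(1/18495) = 44/407453 + 88/11097 = 36344132/4521505941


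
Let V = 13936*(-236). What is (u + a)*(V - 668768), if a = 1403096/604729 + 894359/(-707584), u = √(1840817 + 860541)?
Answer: -55897484391369981/13371767648 - 3957664*√2701358 ≈ -6.5089e+9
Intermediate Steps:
V = -3288896
u = √2701358 ≈ 1643.6
a = 451963456353/427896564736 (a = 1403096*(1/604729) + 894359*(-1/707584) = 1403096/604729 - 894359/707584 = 451963456353/427896564736 ≈ 1.0562)
(u + a)*(V - 668768) = (√2701358 + 451963456353/427896564736)*(-3288896 - 668768) = (451963456353/427896564736 + √2701358)*(-3957664) = -55897484391369981/13371767648 - 3957664*√2701358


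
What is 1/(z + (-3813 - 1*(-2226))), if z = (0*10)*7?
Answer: -1/1587 ≈ -0.00063012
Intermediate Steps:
z = 0 (z = 0*7 = 0)
1/(z + (-3813 - 1*(-2226))) = 1/(0 + (-3813 - 1*(-2226))) = 1/(0 + (-3813 + 2226)) = 1/(0 - 1587) = 1/(-1587) = -1/1587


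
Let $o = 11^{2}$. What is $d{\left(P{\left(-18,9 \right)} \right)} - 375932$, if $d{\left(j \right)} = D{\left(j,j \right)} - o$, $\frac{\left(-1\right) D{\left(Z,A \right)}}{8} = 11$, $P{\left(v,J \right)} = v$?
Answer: $-376141$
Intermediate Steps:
$D{\left(Z,A \right)} = -88$ ($D{\left(Z,A \right)} = \left(-8\right) 11 = -88$)
$o = 121$
$d{\left(j \right)} = -209$ ($d{\left(j \right)} = -88 - 121 = -209$)
$d{\left(P{\left(-18,9 \right)} \right)} - 375932 = -209 - 375932 = -376141$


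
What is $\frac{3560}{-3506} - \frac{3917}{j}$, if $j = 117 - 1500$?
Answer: $\frac{4404761}{2424399} \approx 1.8168$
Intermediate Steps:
$j = -1383$ ($j = 117 - 1500 = -1383$)
$\frac{3560}{-3506} - \frac{3917}{j} = \frac{3560}{-3506} - \frac{3917}{-1383} = 3560 \left(- \frac{1}{3506}\right) - - \frac{3917}{1383} = - \frac{1780}{1753} + \frac{3917}{1383} = \frac{4404761}{2424399}$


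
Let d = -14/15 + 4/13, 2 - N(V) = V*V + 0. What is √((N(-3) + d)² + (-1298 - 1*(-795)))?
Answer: I*√16915406/195 ≈ 21.091*I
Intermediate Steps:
N(V) = 2 - V² (N(V) = 2 - (V*V + 0) = 2 - (V² + 0) = 2 - V²)
d = -122/195 (d = -14*1/15 + 4*(1/13) = -14/15 + 4/13 = -122/195 ≈ -0.62564)
√((N(-3) + d)² + (-1298 - 1*(-795))) = √(((2 - 1*(-3)²) - 122/195)² + (-1298 - 1*(-795))) = √(((2 - 1*9) - 122/195)² + (-1298 + 795)) = √(((2 - 9) - 122/195)² - 503) = √((-7 - 122/195)² - 503) = √((-1487/195)² - 503) = √(2211169/38025 - 503) = √(-16915406/38025) = I*√16915406/195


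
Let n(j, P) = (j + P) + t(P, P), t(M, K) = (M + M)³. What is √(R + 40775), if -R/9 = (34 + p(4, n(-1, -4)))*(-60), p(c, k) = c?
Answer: √61295 ≈ 247.58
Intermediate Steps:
t(M, K) = 8*M³ (t(M, K) = (2*M)³ = 8*M³)
n(j, P) = P + j + 8*P³ (n(j, P) = (j + P) + 8*P³ = (P + j) + 8*P³ = P + j + 8*P³)
R = 20520 (R = -9*(34 + 4)*(-60) = -342*(-60) = -9*(-2280) = 20520)
√(R + 40775) = √(20520 + 40775) = √61295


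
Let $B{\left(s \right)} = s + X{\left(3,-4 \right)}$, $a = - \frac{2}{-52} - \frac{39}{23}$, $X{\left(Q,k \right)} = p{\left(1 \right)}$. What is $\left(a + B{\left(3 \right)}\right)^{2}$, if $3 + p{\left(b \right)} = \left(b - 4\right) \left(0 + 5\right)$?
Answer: $\frac{99221521}{357604} \approx 277.46$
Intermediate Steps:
$p{\left(b \right)} = -23 + 5 b$ ($p{\left(b \right)} = -3 + \left(b - 4\right) \left(0 + 5\right) = -3 + \left(-4 + b\right) 5 = -3 + \left(-20 + 5 b\right) = -23 + 5 b$)
$X{\left(Q,k \right)} = -18$ ($X{\left(Q,k \right)} = -23 + 5 \cdot 1 = -23 + 5 = -18$)
$a = - \frac{991}{598}$ ($a = \left(-2\right) \left(- \frac{1}{52}\right) - \frac{39}{23} = \frac{1}{26} - \frac{39}{23} = - \frac{991}{598} \approx -1.6572$)
$B{\left(s \right)} = -18 + s$ ($B{\left(s \right)} = s - 18 = -18 + s$)
$\left(a + B{\left(3 \right)}\right)^{2} = \left(- \frac{991}{598} + \left(-18 + 3\right)\right)^{2} = \left(- \frac{991}{598} - 15\right)^{2} = \left(- \frac{9961}{598}\right)^{2} = \frac{99221521}{357604}$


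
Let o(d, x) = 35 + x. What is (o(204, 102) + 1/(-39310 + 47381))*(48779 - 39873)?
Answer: 9847613568/8071 ≈ 1.2201e+6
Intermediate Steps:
(o(204, 102) + 1/(-39310 + 47381))*(48779 - 39873) = ((35 + 102) + 1/(-39310 + 47381))*(48779 - 39873) = (137 + 1/8071)*8906 = (1105728/8071)*8906 = 9847613568/8071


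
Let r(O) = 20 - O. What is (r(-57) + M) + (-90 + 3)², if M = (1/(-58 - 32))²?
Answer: 61932601/8100 ≈ 7646.0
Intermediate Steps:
M = 1/8100 (M = (1/(-90))² = (-1/90)² = 1/8100 ≈ 0.00012346)
(r(-57) + M) + (-90 + 3)² = ((20 - 1*(-57)) + 1/8100) + (-90 + 3)² = ((20 + 57) + 1/8100) + (-87)² = (77 + 1/8100) + 7569 = 623701/8100 + 7569 = 61932601/8100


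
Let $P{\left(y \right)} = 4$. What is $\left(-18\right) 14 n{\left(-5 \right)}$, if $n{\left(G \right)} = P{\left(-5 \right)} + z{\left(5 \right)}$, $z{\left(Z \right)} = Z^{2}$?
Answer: $-7308$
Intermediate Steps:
$n{\left(G \right)} = 29$ ($n{\left(G \right)} = 4 + 5^{2} = 4 + 25 = 29$)
$\left(-18\right) 14 n{\left(-5 \right)} = \left(-18\right) 14 \cdot 29 = \left(-252\right) 29 = -7308$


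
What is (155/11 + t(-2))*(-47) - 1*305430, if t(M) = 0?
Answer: -3367015/11 ≈ -3.0609e+5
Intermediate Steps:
(155/11 + t(-2))*(-47) - 1*305430 = (155/11 + 0)*(-47) - 1*305430 = (155*(1/11) + 0)*(-47) - 305430 = (155/11 + 0)*(-47) - 305430 = (155/11)*(-47) - 305430 = -7285/11 - 305430 = -3367015/11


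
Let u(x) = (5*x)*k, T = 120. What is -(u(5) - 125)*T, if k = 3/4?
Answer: 12750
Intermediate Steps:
k = 3/4 (k = 3*(1/4) = 3/4 ≈ 0.75000)
u(x) = 15*x/4 (u(x) = (5*x)*(3/4) = 15*x/4)
-(u(5) - 125)*T = -((15/4)*5 - 125)*120 = -(75/4 - 125)*120 = -(-425)*120/4 = -1*(-12750) = 12750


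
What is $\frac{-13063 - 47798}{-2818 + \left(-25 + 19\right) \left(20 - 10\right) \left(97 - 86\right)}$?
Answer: $\frac{60861}{3478} \approx 17.499$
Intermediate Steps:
$\frac{-13063 - 47798}{-2818 + \left(-25 + 19\right) \left(20 - 10\right) \left(97 - 86\right)} = - \frac{60861}{-2818 + \left(-6\right) 10 \cdot 11} = - \frac{60861}{-2818 - 660} = - \frac{60861}{-3478} = \left(-60861\right) \left(- \frac{1}{3478}\right) = \frac{60861}{3478}$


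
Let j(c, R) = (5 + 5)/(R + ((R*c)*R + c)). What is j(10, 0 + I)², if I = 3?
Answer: 100/10609 ≈ 0.0094260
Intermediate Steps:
j(c, R) = 10/(R + c + c*R²) (j(c, R) = 10/(R + (c*R² + c)) = 10/(R + (c + c*R²)) = 10/(R + c + c*R²))
j(10, 0 + I)² = (10/((0 + 3) + 10 + 10*(0 + 3)²))² = (10/(3 + 10 + 10*3²))² = (10/(3 + 10 + 10*9))² = (10/(3 + 10 + 90))² = (10/103)² = 100/10609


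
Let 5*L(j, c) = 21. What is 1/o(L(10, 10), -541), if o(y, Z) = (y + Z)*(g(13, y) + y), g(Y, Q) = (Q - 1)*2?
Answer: -25/142252 ≈ -0.00017574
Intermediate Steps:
g(Y, Q) = -2 + 2*Q (g(Y, Q) = (-1 + Q)*2 = -2 + 2*Q)
L(j, c) = 21/5 (L(j, c) = (1/5)*21 = 21/5)
o(y, Z) = (-2 + 3*y)*(Z + y) (o(y, Z) = (y + Z)*((-2 + 2*y) + y) = (Z + y)*(-2 + 3*y) = (-2 + 3*y)*(Z + y))
1/o(L(10, 10), -541) = 1/(-2*(-541) - 2*21/5 + 3*(21/5)**2 + 3*(-541)*(21/5)) = 1/(1082 - 42/5 + 3*(441/25) - 34083/5) = 1/(1082 - 42/5 + 1323/25 - 34083/5) = 1/(-142252/25) = -25/142252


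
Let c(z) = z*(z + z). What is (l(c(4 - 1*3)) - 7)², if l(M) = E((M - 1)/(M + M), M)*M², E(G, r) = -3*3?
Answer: 1849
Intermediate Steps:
E(G, r) = -9
c(z) = 2*z² (c(z) = z*(2*z) = 2*z²)
l(M) = -9*M²
(l(c(4 - 1*3)) - 7)² = (-9*4*(4 - 1*3)⁴ - 7)² = (-9*4*(4 - 3)⁴ - 7)² = (-9*(2*1²)² - 7)² = (-9*(2*1)² - 7)² = (-9*2² - 7)² = (-9*4 - 7)² = (-36 - 7)² = (-43)² = 1849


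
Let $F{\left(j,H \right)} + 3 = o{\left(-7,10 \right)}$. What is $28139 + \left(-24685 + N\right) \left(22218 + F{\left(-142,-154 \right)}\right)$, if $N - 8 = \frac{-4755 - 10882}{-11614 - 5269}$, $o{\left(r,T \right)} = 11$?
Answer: $- \frac{9259013308067}{16883} \approx -5.4842 \cdot 10^{8}$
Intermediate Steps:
$F{\left(j,H \right)} = 8$ ($F{\left(j,H \right)} = -3 + 11 = 8$)
$N = \frac{150701}{16883}$ ($N = 8 + \frac{-4755 - 10882}{-11614 - 5269} = 8 - \frac{15637}{-16883} = 8 - - \frac{15637}{16883} = 8 + \frac{15637}{16883} = \frac{150701}{16883} \approx 8.9262$)
$28139 + \left(-24685 + N\right) \left(22218 + F{\left(-142,-154 \right)}\right) = 28139 + \left(-24685 + \frac{150701}{16883}\right) \left(22218 + 8\right) = 28139 - \frac{9259488378804}{16883} = - \frac{9259013308067}{16883}$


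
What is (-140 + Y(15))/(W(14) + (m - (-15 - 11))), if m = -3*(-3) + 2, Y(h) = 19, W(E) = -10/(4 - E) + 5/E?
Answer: -1694/537 ≈ -3.1546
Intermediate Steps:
m = 11 (m = 9 + 2 = 11)
(-140 + Y(15))/(W(14) + (m - (-15 - 11))) = (-140 + 19)/(5*(-4 + 3*14)/(14*(-4 + 14)) + (11 - (-15 - 11))) = -121/(5*(1/14)*(-4 + 42)/10 + (11 - 1*(-26))) = -121/(5*(1/14)*(⅒)*38 + (11 + 26)) = -121/(19/14 + 37) = -121/537/14 = -121*14/537 = -1694/537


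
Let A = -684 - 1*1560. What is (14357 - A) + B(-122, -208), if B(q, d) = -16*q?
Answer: 18553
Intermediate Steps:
A = -2244 (A = -684 - 1560 = -2244)
(14357 - A) + B(-122, -208) = (14357 - 1*(-2244)) - 16*(-122) = (14357 + 2244) + 1952 = 16601 + 1952 = 18553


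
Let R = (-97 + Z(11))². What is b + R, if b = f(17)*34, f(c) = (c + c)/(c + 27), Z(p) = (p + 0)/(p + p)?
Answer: 410895/44 ≈ 9338.5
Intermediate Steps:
Z(p) = ½ (Z(p) = p/((2*p)) = p*(1/(2*p)) = ½)
f(c) = 2*c/(27 + c) (f(c) = (2*c)/(27 + c) = 2*c/(27 + c))
R = 37249/4 (R = (-97 + ½)² = (-193/2)² = 37249/4 ≈ 9312.3)
b = 289/11 (b = (2*17/(27 + 17))*34 = (2*17/44)*34 = (2*17*(1/44))*34 = (17/22)*34 = 289/11 ≈ 26.273)
b + R = 289/11 + 37249/4 = 410895/44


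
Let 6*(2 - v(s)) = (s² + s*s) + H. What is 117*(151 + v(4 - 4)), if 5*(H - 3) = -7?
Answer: 89349/5 ≈ 17870.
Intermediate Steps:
H = 8/5 (H = 3 + (⅕)*(-7) = 3 - 7/5 = 8/5 ≈ 1.6000)
v(s) = 26/15 - s²/3 (v(s) = 2 - ((s² + s*s) + 8/5)/6 = 2 - ((s² + s²) + 8/5)/6 = 2 - (2*s² + 8/5)/6 = 2 - (8/5 + 2*s²)/6 = 2 + (-4/15 - s²/3) = 26/15 - s²/3)
117*(151 + v(4 - 4)) = 117*(151 + (26/15 - (4 - 4)²/3)) = 117*(151 + (26/15 - ⅓*0²)) = 117*(151 + (26/15 - ⅓*0)) = 117*(151 + (26/15 + 0)) = 117*(151 + 26/15) = 117*(2291/15) = 89349/5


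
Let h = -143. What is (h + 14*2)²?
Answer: 13225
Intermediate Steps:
(h + 14*2)² = (-143 + 14*2)² = (-143 + 28)² = (-115)² = 13225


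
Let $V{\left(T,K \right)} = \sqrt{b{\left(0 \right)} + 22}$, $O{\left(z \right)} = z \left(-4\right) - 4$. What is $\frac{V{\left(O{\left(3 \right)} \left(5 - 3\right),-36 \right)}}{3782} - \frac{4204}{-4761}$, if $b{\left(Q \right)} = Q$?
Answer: $\frac{4204}{4761} + \frac{\sqrt{22}}{3782} \approx 0.88425$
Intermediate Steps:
$O{\left(z \right)} = -4 - 4 z$ ($O{\left(z \right)} = - 4 z - 4 = -4 - 4 z$)
$V{\left(T,K \right)} = \sqrt{22}$ ($V{\left(T,K \right)} = \sqrt{0 + 22} = \sqrt{22}$)
$\frac{V{\left(O{\left(3 \right)} \left(5 - 3\right),-36 \right)}}{3782} - \frac{4204}{-4761} = \frac{\sqrt{22}}{3782} - \frac{4204}{-4761} = \sqrt{22} \cdot \frac{1}{3782} - - \frac{4204}{4761} = \frac{\sqrt{22}}{3782} + \frac{4204}{4761} = \frac{4204}{4761} + \frac{\sqrt{22}}{3782}$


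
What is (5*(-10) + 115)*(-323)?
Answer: -20995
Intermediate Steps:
(5*(-10) + 115)*(-323) = (-50 + 115)*(-323) = 65*(-323) = -20995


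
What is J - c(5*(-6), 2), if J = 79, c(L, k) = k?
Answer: 77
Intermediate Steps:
J - c(5*(-6), 2) = 79 - 1*2 = 79 - 2 = 77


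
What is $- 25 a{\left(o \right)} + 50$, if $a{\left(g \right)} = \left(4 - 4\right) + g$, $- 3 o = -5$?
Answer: $\frac{25}{3} \approx 8.3333$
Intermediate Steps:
$o = \frac{5}{3}$ ($o = \left(- \frac{1}{3}\right) \left(-5\right) = \frac{5}{3} \approx 1.6667$)
$a{\left(g \right)} = g$ ($a{\left(g \right)} = 0 + g = g$)
$- 25 a{\left(o \right)} + 50 = \left(-25\right) \frac{5}{3} + 50 = - \frac{125}{3} + 50 = \frac{25}{3}$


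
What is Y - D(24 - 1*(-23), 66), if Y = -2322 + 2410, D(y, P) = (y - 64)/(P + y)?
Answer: 9961/113 ≈ 88.150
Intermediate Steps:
D(y, P) = (-64 + y)/(P + y)
Y = 88
Y - D(24 - 1*(-23), 66) = 88 - (-64 + (24 - 1*(-23)))/(66 + (24 - 1*(-23))) = 88 - (-64 + (24 + 23))/(66 + (24 + 23)) = 88 - (-64 + 47)/(66 + 47) = 88 - (-17)/113 = 88 - 1*(-17/113) = 88 + 17/113 = 9961/113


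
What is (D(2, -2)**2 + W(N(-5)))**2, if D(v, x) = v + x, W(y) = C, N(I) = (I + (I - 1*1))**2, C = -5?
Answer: 25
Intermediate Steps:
N(I) = (-1 + 2*I)**2 (N(I) = (I + (I - 1))**2 = (I + (-1 + I))**2 = (-1 + 2*I)**2)
W(y) = -5
(D(2, -2)**2 + W(N(-5)))**2 = ((2 - 2)**2 - 5)**2 = (0**2 - 5)**2 = (0 - 5)**2 = (-5)**2 = 25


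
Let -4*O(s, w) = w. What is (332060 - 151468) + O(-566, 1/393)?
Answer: 283890623/1572 ≈ 1.8059e+5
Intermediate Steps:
O(s, w) = -w/4
(332060 - 151468) + O(-566, 1/393) = (332060 - 151468) - ¼/393 = 180592 - ¼*1/393 = 180592 - 1/1572 = 283890623/1572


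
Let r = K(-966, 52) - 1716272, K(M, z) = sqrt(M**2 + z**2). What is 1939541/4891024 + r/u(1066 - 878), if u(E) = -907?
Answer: 8396086706215/4436158768 - 2*sqrt(233965)/907 ≈ 1891.6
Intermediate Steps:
r = -1716272 + 2*sqrt(233965) (r = sqrt((-966)**2 + 52**2) - 1716272 = sqrt(933156 + 2704) - 1716272 = sqrt(935860) - 1716272 = 2*sqrt(233965) - 1716272 = -1716272 + 2*sqrt(233965) ≈ -1.7153e+6)
1939541/4891024 + r/u(1066 - 878) = 1939541/4891024 + (-1716272 + 2*sqrt(233965))/(-907) = 1939541*(1/4891024) + (-1716272 + 2*sqrt(233965))*(-1/907) = 1939541/4891024 + (1716272/907 - 2*sqrt(233965)/907) = 8396086706215/4436158768 - 2*sqrt(233965)/907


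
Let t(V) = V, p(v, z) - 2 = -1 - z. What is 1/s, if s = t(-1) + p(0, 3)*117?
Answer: -1/235 ≈ -0.0042553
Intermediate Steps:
p(v, z) = 1 - z (p(v, z) = 2 + (-1 - z) = 1 - z)
s = -235 (s = -1 + (1 - 1*3)*117 = -1 + (1 - 3)*117 = -1 - 2*117 = -1 - 234 = -235)
1/s = 1/(-235) = -1/235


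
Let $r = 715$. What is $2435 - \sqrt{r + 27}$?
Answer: $2435 - \sqrt{742} \approx 2407.8$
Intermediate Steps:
$2435 - \sqrt{r + 27} = 2435 - \sqrt{715 + 27} = 2435 - \sqrt{742}$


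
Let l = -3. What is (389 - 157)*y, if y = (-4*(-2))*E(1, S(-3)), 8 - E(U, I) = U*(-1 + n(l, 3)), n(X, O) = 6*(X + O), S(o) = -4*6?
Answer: 16704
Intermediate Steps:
S(o) = -24
n(X, O) = 6*O + 6*X (n(X, O) = 6*(O + X) = 6*O + 6*X)
E(U, I) = 8 + U (E(U, I) = 8 - U*(-1 + (6*3 + 6*(-3))) = 8 - U*(-1 + (18 - 18)) = 8 - U*(-1 + 0) = 8 - U*(-1) = 8 - (-1)*U = 8 + U)
y = 72 (y = (-4*(-2))*(8 + 1) = 8*9 = 72)
(389 - 157)*y = (389 - 157)*72 = 232*72 = 16704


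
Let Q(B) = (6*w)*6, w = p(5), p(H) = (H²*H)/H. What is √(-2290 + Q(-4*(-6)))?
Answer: I*√1390 ≈ 37.283*I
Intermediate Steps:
p(H) = H² (p(H) = H³/H = H²)
w = 25 (w = 5² = 25)
Q(B) = 900 (Q(B) = (6*25)*6 = 150*6 = 900)
√(-2290 + Q(-4*(-6))) = √(-2290 + 900) = √(-1390) = I*√1390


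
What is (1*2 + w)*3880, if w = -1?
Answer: 3880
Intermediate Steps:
(1*2 + w)*3880 = (1*2 - 1)*3880 = (2 - 1)*3880 = 1*3880 = 3880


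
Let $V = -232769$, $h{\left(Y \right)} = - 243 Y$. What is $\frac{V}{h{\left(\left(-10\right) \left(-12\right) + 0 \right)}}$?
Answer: $\frac{232769}{29160} \approx 7.9825$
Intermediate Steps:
$\frac{V}{h{\left(\left(-10\right) \left(-12\right) + 0 \right)}} = - \frac{232769}{\left(-243\right) \left(\left(-10\right) \left(-12\right) + 0\right)} = - \frac{232769}{\left(-243\right) \left(120 + 0\right)} = - \frac{232769}{\left(-243\right) 120} = - \frac{232769}{-29160} = \left(-232769\right) \left(- \frac{1}{29160}\right) = \frac{232769}{29160}$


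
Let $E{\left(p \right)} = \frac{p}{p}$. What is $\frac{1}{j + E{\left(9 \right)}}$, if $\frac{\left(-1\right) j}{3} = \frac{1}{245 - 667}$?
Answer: $\frac{422}{425} \approx 0.99294$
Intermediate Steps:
$E{\left(p \right)} = 1$
$j = \frac{3}{422}$ ($j = - \frac{3}{245 - 667} = - \frac{3}{-422} = \left(-3\right) \left(- \frac{1}{422}\right) = \frac{3}{422} \approx 0.007109$)
$\frac{1}{j + E{\left(9 \right)}} = \frac{1}{\frac{3}{422} + 1} = \frac{1}{\frac{425}{422}} = \frac{422}{425}$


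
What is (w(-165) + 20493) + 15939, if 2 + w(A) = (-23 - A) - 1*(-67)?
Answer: 36639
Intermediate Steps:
w(A) = 42 - A (w(A) = -2 + ((-23 - A) - 1*(-67)) = -2 + ((-23 - A) + 67) = -2 + (44 - A) = 42 - A)
(w(-165) + 20493) + 15939 = ((42 - 1*(-165)) + 20493) + 15939 = ((42 + 165) + 20493) + 15939 = (207 + 20493) + 15939 = 20700 + 15939 = 36639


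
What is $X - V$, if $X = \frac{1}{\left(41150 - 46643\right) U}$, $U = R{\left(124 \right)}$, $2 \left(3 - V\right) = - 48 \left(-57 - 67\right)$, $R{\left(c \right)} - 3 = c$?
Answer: $\frac{2073997502}{697611} \approx 2973.0$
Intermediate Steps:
$R{\left(c \right)} = 3 + c$
$V = -2973$ ($V = 3 - \frac{\left(-48\right) \left(-57 - 67\right)}{2} = 3 - \frac{\left(-48\right) \left(-124\right)}{2} = 3 - 2976 = -2973$)
$U = 127$ ($U = 3 + 124 = 127$)
$X = - \frac{1}{697611}$ ($X = \frac{1}{\left(41150 - 46643\right) 127} = \frac{1}{-5493} \cdot \frac{1}{127} = \left(- \frac{1}{5493}\right) \frac{1}{127} = - \frac{1}{697611} \approx -1.4335 \cdot 10^{-6}$)
$X - V = - \frac{1}{697611} - -2973 = - \frac{1}{697611} + 2973 = \frac{2073997502}{697611}$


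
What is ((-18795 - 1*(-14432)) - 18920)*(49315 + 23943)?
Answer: -1705666014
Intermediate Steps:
((-18795 - 1*(-14432)) - 18920)*(49315 + 23943) = ((-18795 + 14432) - 18920)*73258 = (-4363 - 18920)*73258 = -23283*73258 = -1705666014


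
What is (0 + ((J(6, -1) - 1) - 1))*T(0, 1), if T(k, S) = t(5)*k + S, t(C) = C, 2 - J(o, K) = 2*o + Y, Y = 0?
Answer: -12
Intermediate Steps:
J(o, K) = 2 - 2*o (J(o, K) = 2 - (2*o + 0) = 2 - 2*o)
T(k, S) = S + 5*k (T(k, S) = 5*k + S = S + 5*k)
(0 + ((J(6, -1) - 1) - 1))*T(0, 1) = (0 + (((2 - 2*6) - 1) - 1))*(1 + 5*0) = (0 + (((2 - 12) - 1) - 1))*(1 + 0) = (0 + ((-10 - 1) - 1))*1 = (0 + (-11 - 1))*1 = (0 - 12)*1 = -12*1 = -12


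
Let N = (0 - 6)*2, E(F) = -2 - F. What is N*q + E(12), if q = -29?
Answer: 334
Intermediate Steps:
N = -12 (N = -6*2 = -12)
N*q + E(12) = -12*(-29) + (-2 - 1*12) = 348 + (-2 - 12) = 348 - 14 = 334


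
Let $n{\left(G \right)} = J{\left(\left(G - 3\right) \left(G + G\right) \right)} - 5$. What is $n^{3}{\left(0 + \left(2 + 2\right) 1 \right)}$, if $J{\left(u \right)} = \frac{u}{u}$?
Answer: $-64$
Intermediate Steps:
$J{\left(u \right)} = 1$
$n{\left(G \right)} = -4$ ($n{\left(G \right)} = 1 - 5 = -4$)
$n^{3}{\left(0 + \left(2 + 2\right) 1 \right)} = \left(-4\right)^{3} = -64$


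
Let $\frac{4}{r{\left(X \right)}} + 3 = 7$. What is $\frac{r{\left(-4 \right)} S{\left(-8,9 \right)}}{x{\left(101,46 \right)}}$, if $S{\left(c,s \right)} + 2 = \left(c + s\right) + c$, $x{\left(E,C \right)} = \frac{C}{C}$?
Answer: $-9$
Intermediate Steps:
$x{\left(E,C \right)} = 1$
$r{\left(X \right)} = 1$ ($r{\left(X \right)} = \frac{4}{-3 + 7} = \frac{4}{4} = 4 \cdot \frac{1}{4} = 1$)
$S{\left(c,s \right)} = -2 + s + 2 c$ ($S{\left(c,s \right)} = -2 + \left(\left(c + s\right) + c\right) = -2 + \left(s + 2 c\right) = -2 + s + 2 c$)
$\frac{r{\left(-4 \right)} S{\left(-8,9 \right)}}{x{\left(101,46 \right)}} = \frac{1 \left(-2 + 9 + 2 \left(-8\right)\right)}{1} = 1 \left(-2 + 9 - 16\right) 1 = 1 \left(-9\right) 1 = \left(-9\right) 1 = -9$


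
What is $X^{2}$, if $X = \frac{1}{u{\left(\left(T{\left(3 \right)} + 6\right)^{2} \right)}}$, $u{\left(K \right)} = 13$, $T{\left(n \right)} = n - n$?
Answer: $\frac{1}{169} \approx 0.0059172$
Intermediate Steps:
$T{\left(n \right)} = 0$
$X = \frac{1}{13} \approx 0.076923$
$X^{2} = \left(\frac{1}{13}\right)^{2} = \frac{1}{169}$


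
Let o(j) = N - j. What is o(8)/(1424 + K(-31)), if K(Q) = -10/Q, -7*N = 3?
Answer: -1829/309078 ≈ -0.0059176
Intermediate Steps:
N = -3/7 (N = -⅐*3 = -3/7 ≈ -0.42857)
o(j) = -3/7 - j
o(8)/(1424 + K(-31)) = (-3/7 - 1*8)/(1424 - 10/(-31)) = (-3/7 - 8)/(1424 - 10*(-1/31)) = -59/(7*(1424 + 10/31)) = -59/(7*44154/31) = -59/7*31/44154 = -1829/309078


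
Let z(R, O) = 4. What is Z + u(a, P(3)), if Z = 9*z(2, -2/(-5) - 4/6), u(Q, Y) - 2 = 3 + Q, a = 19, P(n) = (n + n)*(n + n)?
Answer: 60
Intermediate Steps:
P(n) = 4*n² (P(n) = (2*n)*(2*n) = 4*n²)
u(Q, Y) = 5 + Q (u(Q, Y) = 2 + (3 + Q) = 5 + Q)
Z = 36 (Z = 9*4 = 36)
Z + u(a, P(3)) = 36 + (5 + 19) = 36 + 24 = 60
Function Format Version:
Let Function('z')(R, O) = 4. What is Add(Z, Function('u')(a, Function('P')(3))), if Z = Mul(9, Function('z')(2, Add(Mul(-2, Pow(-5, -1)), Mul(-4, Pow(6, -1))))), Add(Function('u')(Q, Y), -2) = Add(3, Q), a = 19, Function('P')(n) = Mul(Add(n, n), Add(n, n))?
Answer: 60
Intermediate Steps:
Function('P')(n) = Mul(4, Pow(n, 2)) (Function('P')(n) = Mul(Mul(2, n), Mul(2, n)) = Mul(4, Pow(n, 2)))
Function('u')(Q, Y) = Add(5, Q) (Function('u')(Q, Y) = Add(2, Add(3, Q)) = Add(5, Q))
Z = 36 (Z = Mul(9, 4) = 36)
Add(Z, Function('u')(a, Function('P')(3))) = Add(36, Add(5, 19)) = Add(36, 24) = 60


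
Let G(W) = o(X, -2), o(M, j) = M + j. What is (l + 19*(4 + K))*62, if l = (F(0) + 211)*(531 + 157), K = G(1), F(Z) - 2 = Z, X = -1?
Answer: 9086906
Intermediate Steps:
F(Z) = 2 + Z
G(W) = -3 (G(W) = -1 - 2 = -3)
K = -3
l = 146544 (l = ((2 + 0) + 211)*(531 + 157) = (2 + 211)*688 = 213*688 = 146544)
(l + 19*(4 + K))*62 = (146544 + 19*(4 - 3))*62 = (146544 + 19*1)*62 = (146544 + 19)*62 = 146563*62 = 9086906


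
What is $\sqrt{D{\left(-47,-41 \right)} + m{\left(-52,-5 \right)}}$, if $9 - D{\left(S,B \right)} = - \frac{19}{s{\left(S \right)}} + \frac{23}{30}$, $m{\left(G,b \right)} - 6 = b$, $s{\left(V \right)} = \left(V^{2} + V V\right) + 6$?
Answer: $\frac{\sqrt{10169819310}}{33180} \approx 3.0393$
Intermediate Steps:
$s{\left(V \right)} = 6 + 2 V^{2}$ ($s{\left(V \right)} = \left(V^{2} + V^{2}\right) + 6 = 2 V^{2} + 6 = 6 + 2 V^{2}$)
$m{\left(G,b \right)} = 6 + b$
$D{\left(S,B \right)} = \frac{247}{30} + \frac{19}{6 + 2 S^{2}}$ ($D{\left(S,B \right)} = 9 - \left(- \frac{19}{6 + 2 S^{2}} + \frac{23}{30}\right) = 9 - \left(\frac{23}{30} - \frac{19}{6 + 2 S^{2}}\right) = \frac{247}{30} + \frac{19}{6 + 2 S^{2}}$)
$\sqrt{D{\left(-47,-41 \right)} + m{\left(-52,-5 \right)}} = \sqrt{\frac{19 \left(54 + 13 \left(-47\right)^{2}\right)}{30 \left(3 + \left(-47\right)^{2}\right)} + \left(6 - 5\right)} = \sqrt{\frac{19 \left(54 + 13 \cdot 2209\right)}{30 \left(3 + 2209\right)} + 1} = \sqrt{\frac{19 \left(54 + 28717\right)}{30 \cdot 2212} + 1} = \sqrt{\frac{19}{30} \cdot \frac{1}{2212} \cdot 28771 + 1} = \sqrt{\frac{546649}{66360} + 1} = \sqrt{\frac{613009}{66360}} = \frac{\sqrt{10169819310}}{33180}$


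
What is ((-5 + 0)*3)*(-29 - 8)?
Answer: 555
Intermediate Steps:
((-5 + 0)*3)*(-29 - 8) = -5*3*(-37) = -15*(-37) = 555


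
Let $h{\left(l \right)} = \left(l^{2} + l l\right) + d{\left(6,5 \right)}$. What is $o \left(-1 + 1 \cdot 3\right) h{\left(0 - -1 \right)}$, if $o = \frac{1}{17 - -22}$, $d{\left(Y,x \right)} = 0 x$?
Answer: $\frac{4}{39} \approx 0.10256$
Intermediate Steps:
$d{\left(Y,x \right)} = 0$
$h{\left(l \right)} = 2 l^{2}$ ($h{\left(l \right)} = \left(l^{2} + l l\right) + 0 = \left(l^{2} + l^{2}\right) + 0 = 2 l^{2} + 0 = 2 l^{2}$)
$o = \frac{1}{39}$ ($o = \frac{1}{17 + 22} = \frac{1}{39} \approx 0.025641$)
$o \left(-1 + 1 \cdot 3\right) h{\left(0 - -1 \right)} = \frac{-1 + 1 \cdot 3}{39} \cdot 2 \left(0 - -1\right)^{2} = \frac{-1 + 3}{39} \cdot 2 \left(0 + 1\right)^{2} = \frac{1}{39} \cdot 2 \cdot 2 \cdot 1^{2} = \frac{2 \cdot 2 \cdot 1}{39} = \frac{2}{39} \cdot 2 = \frac{4}{39}$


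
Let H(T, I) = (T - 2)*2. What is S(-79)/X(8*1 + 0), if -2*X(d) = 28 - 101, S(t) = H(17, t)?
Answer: 60/73 ≈ 0.82192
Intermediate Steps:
H(T, I) = -4 + 2*T (H(T, I) = (-2 + T)*2 = -4 + 2*T)
S(t) = 30 (S(t) = -4 + 2*17 = -4 + 34 = 30)
X(d) = 73/2 (X(d) = -(28 - 101)/2 = -½*(-73) = 73/2)
S(-79)/X(8*1 + 0) = 30/(73/2) = 30*(2/73) = 60/73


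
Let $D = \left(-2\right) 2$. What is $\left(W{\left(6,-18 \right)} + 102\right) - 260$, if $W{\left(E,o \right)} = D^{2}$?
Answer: $-142$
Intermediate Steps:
$D = -4$
$W{\left(E,o \right)} = 16$ ($W{\left(E,o \right)} = \left(-4\right)^{2} = 16$)
$\left(W{\left(6,-18 \right)} + 102\right) - 260 = \left(16 + 102\right) - 260 = 118 - 260 = -142$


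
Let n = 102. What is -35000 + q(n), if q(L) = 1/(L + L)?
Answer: -7139999/204 ≈ -35000.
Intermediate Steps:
q(L) = 1/(2*L)
-35000 + q(n) = -35000 + (½)/102 = -35000 + (½)*(1/102) = -35000 + 1/204 = -7139999/204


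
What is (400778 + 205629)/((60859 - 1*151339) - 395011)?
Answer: -606407/485491 ≈ -1.2491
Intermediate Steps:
(400778 + 205629)/((60859 - 1*151339) - 395011) = 606407/((60859 - 151339) - 395011) = 606407/(-90480 - 395011) = 606407/(-485491) = 606407*(-1/485491) = -606407/485491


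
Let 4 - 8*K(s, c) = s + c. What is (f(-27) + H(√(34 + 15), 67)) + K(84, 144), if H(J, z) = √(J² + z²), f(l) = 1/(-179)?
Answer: -5013/179 + √4538 ≈ 39.359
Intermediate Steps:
K(s, c) = ½ - c/8 - s/8 (K(s, c) = ½ - (s + c)/8 = ½ - (c + s)/8 = ½ + (-c/8 - s/8) = ½ - c/8 - s/8)
f(l) = -1/179
(f(-27) + H(√(34 + 15), 67)) + K(84, 144) = (-1/179 + √((√(34 + 15))² + 67²)) + (½ - ⅛*144 - ⅛*84) = (-1/179 + √((√49)² + 4489)) + (½ - 18 - 21/2) = (-1/179 + √(7² + 4489)) - 28 = (-1/179 + √(49 + 4489)) - 28 = (-1/179 + √4538) - 28 = -5013/179 + √4538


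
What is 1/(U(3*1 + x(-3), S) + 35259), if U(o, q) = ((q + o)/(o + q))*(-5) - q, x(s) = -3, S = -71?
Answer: 1/35325 ≈ 2.8309e-5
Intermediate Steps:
U(o, q) = -5 - q (U(o, q) = ((o + q)/(o + q))*(-5) - q = 1*(-5) - q = -5 - q)
1/(U(3*1 + x(-3), S) + 35259) = 1/((-5 - 1*(-71)) + 35259) = 1/((-5 + 71) + 35259) = 1/(66 + 35259) = 1/35325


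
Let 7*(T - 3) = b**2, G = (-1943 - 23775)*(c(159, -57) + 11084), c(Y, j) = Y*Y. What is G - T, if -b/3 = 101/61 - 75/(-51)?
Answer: -7040059731113635/7527583 ≈ -9.3524e+8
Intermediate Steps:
c(Y, j) = Y**2
b = -9726/1037 (b = -3*(101/61 - 75/(-51)) = -3*(101*(1/61) - 75*(-1/51)) = -3*(101/61 + 25/17) = -3*3242/1037 = -9726/1037 ≈ -9.3790)
G = -935235070 (G = (-1943 - 23775)*(159**2 + 11084) = -25718*(25281 + 11084) = -25718*36365 = -935235070)
T = 117177825/7527583 (T = 3 + (-9726/1037)**2/7 = 3 + (1/7)*(94595076/1075369) = 3 + 94595076/7527583 = 117177825/7527583 ≈ 15.566)
G - T = -935235070 - 1*117177825/7527583 = -935235070 - 117177825/7527583 = -7040059731113635/7527583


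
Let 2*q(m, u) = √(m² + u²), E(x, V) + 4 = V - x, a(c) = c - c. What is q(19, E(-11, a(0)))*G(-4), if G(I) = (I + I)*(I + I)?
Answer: 32*√410 ≈ 647.95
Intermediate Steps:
a(c) = 0
E(x, V) = -4 + V - x (E(x, V) = -4 + (V - x) = -4 + V - x)
G(I) = 4*I² (G(I) = (2*I)*(2*I) = 4*I²)
q(m, u) = √(m² + u²)/2
q(19, E(-11, a(0)))*G(-4) = (√(19² + (-4 + 0 - 1*(-11))²)/2)*(4*(-4)²) = (√(361 + (-4 + 0 + 11)²)/2)*(4*16) = (√(361 + 7²)/2)*64 = (√(361 + 49)/2)*64 = (√410/2)*64 = 32*√410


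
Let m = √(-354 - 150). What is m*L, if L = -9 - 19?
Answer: -168*I*√14 ≈ -628.6*I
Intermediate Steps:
m = 6*I*√14 (m = √(-504) = 6*I*√14 ≈ 22.45*I)
L = -28
m*L = (6*I*√14)*(-28) = -168*I*√14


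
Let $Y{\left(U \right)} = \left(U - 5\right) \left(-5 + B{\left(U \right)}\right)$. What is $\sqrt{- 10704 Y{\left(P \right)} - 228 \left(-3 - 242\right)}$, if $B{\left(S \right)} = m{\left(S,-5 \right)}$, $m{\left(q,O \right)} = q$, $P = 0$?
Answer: $2 i \sqrt{52935} \approx 460.15 i$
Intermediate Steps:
$B{\left(S \right)} = S$
$Y{\left(U \right)} = \left(-5 + U\right)^{2}$ ($Y{\left(U \right)} = \left(U - 5\right) \left(-5 + U\right) = \left(-5 + U\right) \left(-5 + U\right) = \left(-5 + U\right)^{2}$)
$\sqrt{- 10704 Y{\left(P \right)} - 228 \left(-3 - 242\right)} = \sqrt{- 10704 \left(25 + 0^{2} - 0\right) - 228 \left(-3 - 242\right)} = \sqrt{- 10704 \left(25 + 0 + 0\right) - -55860} = \sqrt{\left(-10704\right) 25 + 55860} = \sqrt{-267600 + 55860} = \sqrt{-211740} = 2 i \sqrt{52935}$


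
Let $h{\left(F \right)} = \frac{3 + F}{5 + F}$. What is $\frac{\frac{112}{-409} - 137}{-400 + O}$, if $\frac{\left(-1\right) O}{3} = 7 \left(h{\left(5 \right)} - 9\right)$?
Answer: $\frac{280725}{465851} \approx 0.60261$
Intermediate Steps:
$h{\left(F \right)} = \frac{3 + F}{5 + F}$
$O = \frac{861}{5}$ ($O = - 3 \cdot 7 \left(\frac{3 + 5}{5 + 5} - 9\right) = - 3 \cdot 7 \left(\frac{1}{10} \cdot 8 - 9\right) = - 3 \cdot 7 \left(\frac{4}{5} - 9\right) = - 3 \cdot 7 \left(- \frac{41}{5}\right) = \left(-3\right) \left(- \frac{287}{5}\right) = \frac{861}{5} \approx 172.2$)
$\frac{\frac{112}{-409} - 137}{-400 + O} = \frac{\frac{112}{-409} - 137}{-400 + \frac{861}{5}} = \frac{112 \left(- \frac{1}{409}\right) - 137}{- \frac{1139}{5}} = \left(- \frac{112}{409} - 137\right) \left(- \frac{5}{1139}\right) = \left(- \frac{56145}{409}\right) \left(- \frac{5}{1139}\right) = \frac{280725}{465851}$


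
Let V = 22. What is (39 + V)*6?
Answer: 366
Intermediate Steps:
(39 + V)*6 = (39 + 22)*6 = 61*6 = 366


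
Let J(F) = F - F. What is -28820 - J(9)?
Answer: -28820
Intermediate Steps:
J(F) = 0
-28820 - J(9) = -28820 - 1*0 = -28820 + 0 = -28820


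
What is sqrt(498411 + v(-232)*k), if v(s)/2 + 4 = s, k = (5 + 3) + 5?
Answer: 5*sqrt(19691) ≈ 701.62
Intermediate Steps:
k = 13 (k = 8 + 5 = 13)
v(s) = -8 + 2*s
sqrt(498411 + v(-232)*k) = sqrt(498411 + (-8 + 2*(-232))*13) = sqrt(498411 + (-8 - 464)*13) = sqrt(498411 - 472*13) = sqrt(498411 - 6136) = sqrt(492275) = 5*sqrt(19691)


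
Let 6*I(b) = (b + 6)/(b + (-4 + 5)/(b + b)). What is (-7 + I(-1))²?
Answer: 4624/81 ≈ 57.086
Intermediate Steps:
I(b) = (6 + b)/(6*(b + 1/(2*b))) (I(b) = ((b + 6)/(b + (-4 + 5)/(b + b)))/6 = ((6 + b)/(b + 1/(2*b)))/6 = (6 + b)/(6*(b + 1/(2*b))))
(-7 + I(-1))² = (-7 + (⅓)*(-1)*(6 - 1)/(1 + 2*(-1)²))² = (-7 + (⅓)*(-1)*5/(1 + 2*1))² = (-7 + (⅓)*(-1)*5/(1 + 2))² = (-7 + (⅓)*(-1)*5/3)² = (-7 + (⅓)*(-1)*(⅓)*5)² = (-7 - 5/9)² = (-68/9)² = 4624/81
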